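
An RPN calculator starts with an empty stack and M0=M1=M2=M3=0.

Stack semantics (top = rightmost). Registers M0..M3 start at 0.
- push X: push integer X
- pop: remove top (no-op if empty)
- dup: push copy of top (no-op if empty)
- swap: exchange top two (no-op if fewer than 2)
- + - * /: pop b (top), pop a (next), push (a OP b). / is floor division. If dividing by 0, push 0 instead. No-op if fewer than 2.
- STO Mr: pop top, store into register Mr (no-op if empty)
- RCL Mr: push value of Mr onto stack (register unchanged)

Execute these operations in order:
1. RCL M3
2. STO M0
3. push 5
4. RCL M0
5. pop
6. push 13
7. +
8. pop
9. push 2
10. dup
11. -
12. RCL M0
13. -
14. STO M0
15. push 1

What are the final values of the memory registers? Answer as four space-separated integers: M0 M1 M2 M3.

After op 1 (RCL M3): stack=[0] mem=[0,0,0,0]
After op 2 (STO M0): stack=[empty] mem=[0,0,0,0]
After op 3 (push 5): stack=[5] mem=[0,0,0,0]
After op 4 (RCL M0): stack=[5,0] mem=[0,0,0,0]
After op 5 (pop): stack=[5] mem=[0,0,0,0]
After op 6 (push 13): stack=[5,13] mem=[0,0,0,0]
After op 7 (+): stack=[18] mem=[0,0,0,0]
After op 8 (pop): stack=[empty] mem=[0,0,0,0]
After op 9 (push 2): stack=[2] mem=[0,0,0,0]
After op 10 (dup): stack=[2,2] mem=[0,0,0,0]
After op 11 (-): stack=[0] mem=[0,0,0,0]
After op 12 (RCL M0): stack=[0,0] mem=[0,0,0,0]
After op 13 (-): stack=[0] mem=[0,0,0,0]
After op 14 (STO M0): stack=[empty] mem=[0,0,0,0]
After op 15 (push 1): stack=[1] mem=[0,0,0,0]

Answer: 0 0 0 0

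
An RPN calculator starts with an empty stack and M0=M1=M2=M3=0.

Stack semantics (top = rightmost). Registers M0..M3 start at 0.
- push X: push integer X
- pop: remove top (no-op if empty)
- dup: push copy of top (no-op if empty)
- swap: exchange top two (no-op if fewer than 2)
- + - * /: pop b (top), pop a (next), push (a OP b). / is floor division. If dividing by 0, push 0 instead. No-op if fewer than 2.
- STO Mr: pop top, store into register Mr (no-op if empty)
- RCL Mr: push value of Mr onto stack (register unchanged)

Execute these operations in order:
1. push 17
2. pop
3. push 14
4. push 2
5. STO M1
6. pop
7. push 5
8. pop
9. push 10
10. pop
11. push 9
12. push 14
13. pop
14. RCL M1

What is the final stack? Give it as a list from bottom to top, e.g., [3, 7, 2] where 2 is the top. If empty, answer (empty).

After op 1 (push 17): stack=[17] mem=[0,0,0,0]
After op 2 (pop): stack=[empty] mem=[0,0,0,0]
After op 3 (push 14): stack=[14] mem=[0,0,0,0]
After op 4 (push 2): stack=[14,2] mem=[0,0,0,0]
After op 5 (STO M1): stack=[14] mem=[0,2,0,0]
After op 6 (pop): stack=[empty] mem=[0,2,0,0]
After op 7 (push 5): stack=[5] mem=[0,2,0,0]
After op 8 (pop): stack=[empty] mem=[0,2,0,0]
After op 9 (push 10): stack=[10] mem=[0,2,0,0]
After op 10 (pop): stack=[empty] mem=[0,2,0,0]
After op 11 (push 9): stack=[9] mem=[0,2,0,0]
After op 12 (push 14): stack=[9,14] mem=[0,2,0,0]
After op 13 (pop): stack=[9] mem=[0,2,0,0]
After op 14 (RCL M1): stack=[9,2] mem=[0,2,0,0]

Answer: [9, 2]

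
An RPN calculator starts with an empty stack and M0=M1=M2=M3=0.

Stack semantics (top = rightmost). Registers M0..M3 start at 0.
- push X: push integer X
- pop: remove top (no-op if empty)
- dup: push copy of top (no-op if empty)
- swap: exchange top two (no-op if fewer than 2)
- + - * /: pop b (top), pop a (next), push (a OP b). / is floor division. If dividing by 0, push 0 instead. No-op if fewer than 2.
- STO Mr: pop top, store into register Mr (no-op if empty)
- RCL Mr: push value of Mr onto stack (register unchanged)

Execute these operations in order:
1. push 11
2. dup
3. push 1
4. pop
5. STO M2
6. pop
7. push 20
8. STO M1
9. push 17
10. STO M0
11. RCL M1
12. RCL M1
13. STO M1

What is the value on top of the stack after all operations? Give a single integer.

After op 1 (push 11): stack=[11] mem=[0,0,0,0]
After op 2 (dup): stack=[11,11] mem=[0,0,0,0]
After op 3 (push 1): stack=[11,11,1] mem=[0,0,0,0]
After op 4 (pop): stack=[11,11] mem=[0,0,0,0]
After op 5 (STO M2): stack=[11] mem=[0,0,11,0]
After op 6 (pop): stack=[empty] mem=[0,0,11,0]
After op 7 (push 20): stack=[20] mem=[0,0,11,0]
After op 8 (STO M1): stack=[empty] mem=[0,20,11,0]
After op 9 (push 17): stack=[17] mem=[0,20,11,0]
After op 10 (STO M0): stack=[empty] mem=[17,20,11,0]
After op 11 (RCL M1): stack=[20] mem=[17,20,11,0]
After op 12 (RCL M1): stack=[20,20] mem=[17,20,11,0]
After op 13 (STO M1): stack=[20] mem=[17,20,11,0]

Answer: 20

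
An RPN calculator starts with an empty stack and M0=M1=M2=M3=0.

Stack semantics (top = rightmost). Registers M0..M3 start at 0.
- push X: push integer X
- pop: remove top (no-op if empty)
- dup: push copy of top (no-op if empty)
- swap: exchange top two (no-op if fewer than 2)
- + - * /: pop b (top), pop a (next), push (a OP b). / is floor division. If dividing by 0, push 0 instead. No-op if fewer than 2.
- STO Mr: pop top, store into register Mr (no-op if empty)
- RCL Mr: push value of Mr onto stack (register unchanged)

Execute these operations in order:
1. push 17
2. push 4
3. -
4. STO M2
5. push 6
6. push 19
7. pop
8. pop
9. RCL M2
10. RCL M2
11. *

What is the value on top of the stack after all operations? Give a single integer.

Answer: 169

Derivation:
After op 1 (push 17): stack=[17] mem=[0,0,0,0]
After op 2 (push 4): stack=[17,4] mem=[0,0,0,0]
After op 3 (-): stack=[13] mem=[0,0,0,0]
After op 4 (STO M2): stack=[empty] mem=[0,0,13,0]
After op 5 (push 6): stack=[6] mem=[0,0,13,0]
After op 6 (push 19): stack=[6,19] mem=[0,0,13,0]
After op 7 (pop): stack=[6] mem=[0,0,13,0]
After op 8 (pop): stack=[empty] mem=[0,0,13,0]
After op 9 (RCL M2): stack=[13] mem=[0,0,13,0]
After op 10 (RCL M2): stack=[13,13] mem=[0,0,13,0]
After op 11 (*): stack=[169] mem=[0,0,13,0]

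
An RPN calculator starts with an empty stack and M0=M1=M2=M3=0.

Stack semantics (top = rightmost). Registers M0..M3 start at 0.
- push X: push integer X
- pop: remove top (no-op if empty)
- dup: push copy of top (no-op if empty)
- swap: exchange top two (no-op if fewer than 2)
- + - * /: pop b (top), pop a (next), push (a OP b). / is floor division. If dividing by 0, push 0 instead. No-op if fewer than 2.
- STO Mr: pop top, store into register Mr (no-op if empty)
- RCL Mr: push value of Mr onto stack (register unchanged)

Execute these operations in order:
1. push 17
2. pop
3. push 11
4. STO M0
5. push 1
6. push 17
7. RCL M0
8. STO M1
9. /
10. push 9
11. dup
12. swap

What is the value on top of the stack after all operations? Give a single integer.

Answer: 9

Derivation:
After op 1 (push 17): stack=[17] mem=[0,0,0,0]
After op 2 (pop): stack=[empty] mem=[0,0,0,0]
After op 3 (push 11): stack=[11] mem=[0,0,0,0]
After op 4 (STO M0): stack=[empty] mem=[11,0,0,0]
After op 5 (push 1): stack=[1] mem=[11,0,0,0]
After op 6 (push 17): stack=[1,17] mem=[11,0,0,0]
After op 7 (RCL M0): stack=[1,17,11] mem=[11,0,0,0]
After op 8 (STO M1): stack=[1,17] mem=[11,11,0,0]
After op 9 (/): stack=[0] mem=[11,11,0,0]
After op 10 (push 9): stack=[0,9] mem=[11,11,0,0]
After op 11 (dup): stack=[0,9,9] mem=[11,11,0,0]
After op 12 (swap): stack=[0,9,9] mem=[11,11,0,0]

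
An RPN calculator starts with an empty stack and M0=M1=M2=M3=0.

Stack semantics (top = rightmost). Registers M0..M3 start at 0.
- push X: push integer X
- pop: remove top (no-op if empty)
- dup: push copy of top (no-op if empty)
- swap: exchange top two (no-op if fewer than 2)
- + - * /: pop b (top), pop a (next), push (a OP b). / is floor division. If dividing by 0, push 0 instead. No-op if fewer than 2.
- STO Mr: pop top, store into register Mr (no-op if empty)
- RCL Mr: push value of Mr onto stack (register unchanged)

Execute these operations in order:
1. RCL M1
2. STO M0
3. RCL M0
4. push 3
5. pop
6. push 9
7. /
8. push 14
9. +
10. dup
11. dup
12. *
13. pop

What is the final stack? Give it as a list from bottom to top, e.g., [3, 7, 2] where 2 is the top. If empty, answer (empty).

After op 1 (RCL M1): stack=[0] mem=[0,0,0,0]
After op 2 (STO M0): stack=[empty] mem=[0,0,0,0]
After op 3 (RCL M0): stack=[0] mem=[0,0,0,0]
After op 4 (push 3): stack=[0,3] mem=[0,0,0,0]
After op 5 (pop): stack=[0] mem=[0,0,0,0]
After op 6 (push 9): stack=[0,9] mem=[0,0,0,0]
After op 7 (/): stack=[0] mem=[0,0,0,0]
After op 8 (push 14): stack=[0,14] mem=[0,0,0,0]
After op 9 (+): stack=[14] mem=[0,0,0,0]
After op 10 (dup): stack=[14,14] mem=[0,0,0,0]
After op 11 (dup): stack=[14,14,14] mem=[0,0,0,0]
After op 12 (*): stack=[14,196] mem=[0,0,0,0]
After op 13 (pop): stack=[14] mem=[0,0,0,0]

Answer: [14]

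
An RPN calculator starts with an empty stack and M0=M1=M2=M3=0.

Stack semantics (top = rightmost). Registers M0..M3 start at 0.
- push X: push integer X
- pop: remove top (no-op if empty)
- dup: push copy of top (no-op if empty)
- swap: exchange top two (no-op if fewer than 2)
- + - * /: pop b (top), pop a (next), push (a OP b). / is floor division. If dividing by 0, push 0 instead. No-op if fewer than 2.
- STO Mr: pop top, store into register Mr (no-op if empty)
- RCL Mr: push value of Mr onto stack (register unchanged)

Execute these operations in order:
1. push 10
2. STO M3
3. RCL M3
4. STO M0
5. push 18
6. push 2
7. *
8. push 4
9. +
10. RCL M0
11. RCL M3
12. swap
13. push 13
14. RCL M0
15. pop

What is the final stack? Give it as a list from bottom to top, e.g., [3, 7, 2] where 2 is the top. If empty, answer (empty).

Answer: [40, 10, 10, 13]

Derivation:
After op 1 (push 10): stack=[10] mem=[0,0,0,0]
After op 2 (STO M3): stack=[empty] mem=[0,0,0,10]
After op 3 (RCL M3): stack=[10] mem=[0,0,0,10]
After op 4 (STO M0): stack=[empty] mem=[10,0,0,10]
After op 5 (push 18): stack=[18] mem=[10,0,0,10]
After op 6 (push 2): stack=[18,2] mem=[10,0,0,10]
After op 7 (*): stack=[36] mem=[10,0,0,10]
After op 8 (push 4): stack=[36,4] mem=[10,0,0,10]
After op 9 (+): stack=[40] mem=[10,0,0,10]
After op 10 (RCL M0): stack=[40,10] mem=[10,0,0,10]
After op 11 (RCL M3): stack=[40,10,10] mem=[10,0,0,10]
After op 12 (swap): stack=[40,10,10] mem=[10,0,0,10]
After op 13 (push 13): stack=[40,10,10,13] mem=[10,0,0,10]
After op 14 (RCL M0): stack=[40,10,10,13,10] mem=[10,0,0,10]
After op 15 (pop): stack=[40,10,10,13] mem=[10,0,0,10]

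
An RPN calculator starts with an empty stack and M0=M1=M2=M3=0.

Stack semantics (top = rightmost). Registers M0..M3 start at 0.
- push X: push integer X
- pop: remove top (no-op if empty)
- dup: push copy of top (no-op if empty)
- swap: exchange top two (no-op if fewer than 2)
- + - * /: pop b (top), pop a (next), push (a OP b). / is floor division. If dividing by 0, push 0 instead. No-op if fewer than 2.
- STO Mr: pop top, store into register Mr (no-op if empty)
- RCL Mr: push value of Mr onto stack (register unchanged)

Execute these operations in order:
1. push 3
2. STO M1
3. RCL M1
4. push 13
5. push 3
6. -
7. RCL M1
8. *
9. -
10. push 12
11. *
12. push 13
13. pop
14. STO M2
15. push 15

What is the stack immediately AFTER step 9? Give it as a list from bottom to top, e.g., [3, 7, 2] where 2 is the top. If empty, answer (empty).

After op 1 (push 3): stack=[3] mem=[0,0,0,0]
After op 2 (STO M1): stack=[empty] mem=[0,3,0,0]
After op 3 (RCL M1): stack=[3] mem=[0,3,0,0]
After op 4 (push 13): stack=[3,13] mem=[0,3,0,0]
After op 5 (push 3): stack=[3,13,3] mem=[0,3,0,0]
After op 6 (-): stack=[3,10] mem=[0,3,0,0]
After op 7 (RCL M1): stack=[3,10,3] mem=[0,3,0,0]
After op 8 (*): stack=[3,30] mem=[0,3,0,0]
After op 9 (-): stack=[-27] mem=[0,3,0,0]

[-27]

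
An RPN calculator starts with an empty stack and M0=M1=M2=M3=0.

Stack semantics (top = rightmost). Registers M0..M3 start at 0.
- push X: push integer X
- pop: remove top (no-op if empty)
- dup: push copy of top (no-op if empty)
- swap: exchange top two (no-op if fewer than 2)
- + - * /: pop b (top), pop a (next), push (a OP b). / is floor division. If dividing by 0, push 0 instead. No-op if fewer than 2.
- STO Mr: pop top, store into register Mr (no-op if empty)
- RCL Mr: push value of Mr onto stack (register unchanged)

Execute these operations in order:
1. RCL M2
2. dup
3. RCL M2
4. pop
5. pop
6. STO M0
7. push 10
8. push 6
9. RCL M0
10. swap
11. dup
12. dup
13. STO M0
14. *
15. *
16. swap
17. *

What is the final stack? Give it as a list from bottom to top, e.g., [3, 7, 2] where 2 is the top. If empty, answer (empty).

Answer: [0]

Derivation:
After op 1 (RCL M2): stack=[0] mem=[0,0,0,0]
After op 2 (dup): stack=[0,0] mem=[0,0,0,0]
After op 3 (RCL M2): stack=[0,0,0] mem=[0,0,0,0]
After op 4 (pop): stack=[0,0] mem=[0,0,0,0]
After op 5 (pop): stack=[0] mem=[0,0,0,0]
After op 6 (STO M0): stack=[empty] mem=[0,0,0,0]
After op 7 (push 10): stack=[10] mem=[0,0,0,0]
After op 8 (push 6): stack=[10,6] mem=[0,0,0,0]
After op 9 (RCL M0): stack=[10,6,0] mem=[0,0,0,0]
After op 10 (swap): stack=[10,0,6] mem=[0,0,0,0]
After op 11 (dup): stack=[10,0,6,6] mem=[0,0,0,0]
After op 12 (dup): stack=[10,0,6,6,6] mem=[0,0,0,0]
After op 13 (STO M0): stack=[10,0,6,6] mem=[6,0,0,0]
After op 14 (*): stack=[10,0,36] mem=[6,0,0,0]
After op 15 (*): stack=[10,0] mem=[6,0,0,0]
After op 16 (swap): stack=[0,10] mem=[6,0,0,0]
After op 17 (*): stack=[0] mem=[6,0,0,0]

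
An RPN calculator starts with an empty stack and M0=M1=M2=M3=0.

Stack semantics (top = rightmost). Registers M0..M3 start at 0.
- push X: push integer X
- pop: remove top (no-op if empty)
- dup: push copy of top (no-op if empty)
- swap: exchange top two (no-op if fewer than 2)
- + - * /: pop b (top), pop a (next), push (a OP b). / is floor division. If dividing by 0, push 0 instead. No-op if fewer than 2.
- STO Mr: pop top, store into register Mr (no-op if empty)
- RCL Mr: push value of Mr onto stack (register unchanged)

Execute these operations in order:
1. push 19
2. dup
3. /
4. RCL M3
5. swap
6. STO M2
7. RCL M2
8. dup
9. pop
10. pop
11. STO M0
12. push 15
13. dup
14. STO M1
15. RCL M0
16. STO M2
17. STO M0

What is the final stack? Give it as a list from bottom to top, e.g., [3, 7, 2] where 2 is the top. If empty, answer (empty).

After op 1 (push 19): stack=[19] mem=[0,0,0,0]
After op 2 (dup): stack=[19,19] mem=[0,0,0,0]
After op 3 (/): stack=[1] mem=[0,0,0,0]
After op 4 (RCL M3): stack=[1,0] mem=[0,0,0,0]
After op 5 (swap): stack=[0,1] mem=[0,0,0,0]
After op 6 (STO M2): stack=[0] mem=[0,0,1,0]
After op 7 (RCL M2): stack=[0,1] mem=[0,0,1,0]
After op 8 (dup): stack=[0,1,1] mem=[0,0,1,0]
After op 9 (pop): stack=[0,1] mem=[0,0,1,0]
After op 10 (pop): stack=[0] mem=[0,0,1,0]
After op 11 (STO M0): stack=[empty] mem=[0,0,1,0]
After op 12 (push 15): stack=[15] mem=[0,0,1,0]
After op 13 (dup): stack=[15,15] mem=[0,0,1,0]
After op 14 (STO M1): stack=[15] mem=[0,15,1,0]
After op 15 (RCL M0): stack=[15,0] mem=[0,15,1,0]
After op 16 (STO M2): stack=[15] mem=[0,15,0,0]
After op 17 (STO M0): stack=[empty] mem=[15,15,0,0]

Answer: (empty)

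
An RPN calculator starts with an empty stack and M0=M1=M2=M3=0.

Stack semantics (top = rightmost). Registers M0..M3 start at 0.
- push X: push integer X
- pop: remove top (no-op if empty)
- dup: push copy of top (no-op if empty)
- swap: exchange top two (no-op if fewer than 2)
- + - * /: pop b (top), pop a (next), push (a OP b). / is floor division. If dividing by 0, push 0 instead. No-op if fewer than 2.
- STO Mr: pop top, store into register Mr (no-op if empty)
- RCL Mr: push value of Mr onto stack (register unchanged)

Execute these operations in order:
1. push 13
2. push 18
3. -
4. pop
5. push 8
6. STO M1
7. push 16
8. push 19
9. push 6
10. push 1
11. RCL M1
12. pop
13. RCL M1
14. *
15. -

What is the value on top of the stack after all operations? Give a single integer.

After op 1 (push 13): stack=[13] mem=[0,0,0,0]
After op 2 (push 18): stack=[13,18] mem=[0,0,0,0]
After op 3 (-): stack=[-5] mem=[0,0,0,0]
After op 4 (pop): stack=[empty] mem=[0,0,0,0]
After op 5 (push 8): stack=[8] mem=[0,0,0,0]
After op 6 (STO M1): stack=[empty] mem=[0,8,0,0]
After op 7 (push 16): stack=[16] mem=[0,8,0,0]
After op 8 (push 19): stack=[16,19] mem=[0,8,0,0]
After op 9 (push 6): stack=[16,19,6] mem=[0,8,0,0]
After op 10 (push 1): stack=[16,19,6,1] mem=[0,8,0,0]
After op 11 (RCL M1): stack=[16,19,6,1,8] mem=[0,8,0,0]
After op 12 (pop): stack=[16,19,6,1] mem=[0,8,0,0]
After op 13 (RCL M1): stack=[16,19,6,1,8] mem=[0,8,0,0]
After op 14 (*): stack=[16,19,6,8] mem=[0,8,0,0]
After op 15 (-): stack=[16,19,-2] mem=[0,8,0,0]

Answer: -2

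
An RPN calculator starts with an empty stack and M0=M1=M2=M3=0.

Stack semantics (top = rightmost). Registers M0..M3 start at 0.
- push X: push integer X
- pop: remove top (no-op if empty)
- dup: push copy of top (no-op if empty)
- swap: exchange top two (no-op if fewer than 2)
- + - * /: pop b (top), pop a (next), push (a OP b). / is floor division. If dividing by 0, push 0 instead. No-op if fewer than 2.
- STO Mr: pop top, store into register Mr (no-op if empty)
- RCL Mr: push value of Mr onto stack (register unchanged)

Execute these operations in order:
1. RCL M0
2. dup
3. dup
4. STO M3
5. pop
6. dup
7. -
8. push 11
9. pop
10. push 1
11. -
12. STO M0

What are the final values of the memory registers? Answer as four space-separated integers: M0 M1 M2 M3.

After op 1 (RCL M0): stack=[0] mem=[0,0,0,0]
After op 2 (dup): stack=[0,0] mem=[0,0,0,0]
After op 3 (dup): stack=[0,0,0] mem=[0,0,0,0]
After op 4 (STO M3): stack=[0,0] mem=[0,0,0,0]
After op 5 (pop): stack=[0] mem=[0,0,0,0]
After op 6 (dup): stack=[0,0] mem=[0,0,0,0]
After op 7 (-): stack=[0] mem=[0,0,0,0]
After op 8 (push 11): stack=[0,11] mem=[0,0,0,0]
After op 9 (pop): stack=[0] mem=[0,0,0,0]
After op 10 (push 1): stack=[0,1] mem=[0,0,0,0]
After op 11 (-): stack=[-1] mem=[0,0,0,0]
After op 12 (STO M0): stack=[empty] mem=[-1,0,0,0]

Answer: -1 0 0 0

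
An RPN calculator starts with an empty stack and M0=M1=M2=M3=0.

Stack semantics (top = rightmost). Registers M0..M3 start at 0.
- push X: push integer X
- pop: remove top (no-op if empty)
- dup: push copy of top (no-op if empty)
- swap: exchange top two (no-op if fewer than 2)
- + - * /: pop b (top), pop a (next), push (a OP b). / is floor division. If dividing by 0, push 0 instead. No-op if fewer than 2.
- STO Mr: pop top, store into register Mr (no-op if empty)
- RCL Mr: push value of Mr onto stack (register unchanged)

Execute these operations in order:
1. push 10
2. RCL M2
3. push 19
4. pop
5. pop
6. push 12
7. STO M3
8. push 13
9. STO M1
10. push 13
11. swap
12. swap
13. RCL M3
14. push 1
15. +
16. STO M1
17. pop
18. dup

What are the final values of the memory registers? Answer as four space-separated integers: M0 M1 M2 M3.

After op 1 (push 10): stack=[10] mem=[0,0,0,0]
After op 2 (RCL M2): stack=[10,0] mem=[0,0,0,0]
After op 3 (push 19): stack=[10,0,19] mem=[0,0,0,0]
After op 4 (pop): stack=[10,0] mem=[0,0,0,0]
After op 5 (pop): stack=[10] mem=[0,0,0,0]
After op 6 (push 12): stack=[10,12] mem=[0,0,0,0]
After op 7 (STO M3): stack=[10] mem=[0,0,0,12]
After op 8 (push 13): stack=[10,13] mem=[0,0,0,12]
After op 9 (STO M1): stack=[10] mem=[0,13,0,12]
After op 10 (push 13): stack=[10,13] mem=[0,13,0,12]
After op 11 (swap): stack=[13,10] mem=[0,13,0,12]
After op 12 (swap): stack=[10,13] mem=[0,13,0,12]
After op 13 (RCL M3): stack=[10,13,12] mem=[0,13,0,12]
After op 14 (push 1): stack=[10,13,12,1] mem=[0,13,0,12]
After op 15 (+): stack=[10,13,13] mem=[0,13,0,12]
After op 16 (STO M1): stack=[10,13] mem=[0,13,0,12]
After op 17 (pop): stack=[10] mem=[0,13,0,12]
After op 18 (dup): stack=[10,10] mem=[0,13,0,12]

Answer: 0 13 0 12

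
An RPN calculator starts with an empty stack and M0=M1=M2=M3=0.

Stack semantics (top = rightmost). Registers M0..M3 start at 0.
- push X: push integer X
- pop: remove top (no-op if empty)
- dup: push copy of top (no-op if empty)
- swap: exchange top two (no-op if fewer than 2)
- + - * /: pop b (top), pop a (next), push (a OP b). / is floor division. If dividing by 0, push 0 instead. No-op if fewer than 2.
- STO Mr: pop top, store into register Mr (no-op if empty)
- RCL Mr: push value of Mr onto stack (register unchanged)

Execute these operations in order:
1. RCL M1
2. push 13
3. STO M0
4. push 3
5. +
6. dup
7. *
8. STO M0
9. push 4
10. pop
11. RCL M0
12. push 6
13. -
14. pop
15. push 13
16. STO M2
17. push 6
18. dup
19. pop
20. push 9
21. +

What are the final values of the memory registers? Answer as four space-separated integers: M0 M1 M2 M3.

Answer: 9 0 13 0

Derivation:
After op 1 (RCL M1): stack=[0] mem=[0,0,0,0]
After op 2 (push 13): stack=[0,13] mem=[0,0,0,0]
After op 3 (STO M0): stack=[0] mem=[13,0,0,0]
After op 4 (push 3): stack=[0,3] mem=[13,0,0,0]
After op 5 (+): stack=[3] mem=[13,0,0,0]
After op 6 (dup): stack=[3,3] mem=[13,0,0,0]
After op 7 (*): stack=[9] mem=[13,0,0,0]
After op 8 (STO M0): stack=[empty] mem=[9,0,0,0]
After op 9 (push 4): stack=[4] mem=[9,0,0,0]
After op 10 (pop): stack=[empty] mem=[9,0,0,0]
After op 11 (RCL M0): stack=[9] mem=[9,0,0,0]
After op 12 (push 6): stack=[9,6] mem=[9,0,0,0]
After op 13 (-): stack=[3] mem=[9,0,0,0]
After op 14 (pop): stack=[empty] mem=[9,0,0,0]
After op 15 (push 13): stack=[13] mem=[9,0,0,0]
After op 16 (STO M2): stack=[empty] mem=[9,0,13,0]
After op 17 (push 6): stack=[6] mem=[9,0,13,0]
After op 18 (dup): stack=[6,6] mem=[9,0,13,0]
After op 19 (pop): stack=[6] mem=[9,0,13,0]
After op 20 (push 9): stack=[6,9] mem=[9,0,13,0]
After op 21 (+): stack=[15] mem=[9,0,13,0]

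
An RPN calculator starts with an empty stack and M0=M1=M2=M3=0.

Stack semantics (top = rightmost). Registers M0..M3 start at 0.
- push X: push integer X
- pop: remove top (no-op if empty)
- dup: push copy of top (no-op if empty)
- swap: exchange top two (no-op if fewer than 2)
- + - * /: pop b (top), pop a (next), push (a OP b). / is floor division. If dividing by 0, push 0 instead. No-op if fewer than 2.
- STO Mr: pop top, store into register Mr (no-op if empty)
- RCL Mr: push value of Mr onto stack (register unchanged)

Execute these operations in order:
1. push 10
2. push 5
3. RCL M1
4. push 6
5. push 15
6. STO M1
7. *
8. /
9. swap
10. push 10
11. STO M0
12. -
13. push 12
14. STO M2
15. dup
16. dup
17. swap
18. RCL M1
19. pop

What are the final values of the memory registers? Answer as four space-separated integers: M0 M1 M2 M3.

After op 1 (push 10): stack=[10] mem=[0,0,0,0]
After op 2 (push 5): stack=[10,5] mem=[0,0,0,0]
After op 3 (RCL M1): stack=[10,5,0] mem=[0,0,0,0]
After op 4 (push 6): stack=[10,5,0,6] mem=[0,0,0,0]
After op 5 (push 15): stack=[10,5,0,6,15] mem=[0,0,0,0]
After op 6 (STO M1): stack=[10,5,0,6] mem=[0,15,0,0]
After op 7 (*): stack=[10,5,0] mem=[0,15,0,0]
After op 8 (/): stack=[10,0] mem=[0,15,0,0]
After op 9 (swap): stack=[0,10] mem=[0,15,0,0]
After op 10 (push 10): stack=[0,10,10] mem=[0,15,0,0]
After op 11 (STO M0): stack=[0,10] mem=[10,15,0,0]
After op 12 (-): stack=[-10] mem=[10,15,0,0]
After op 13 (push 12): stack=[-10,12] mem=[10,15,0,0]
After op 14 (STO M2): stack=[-10] mem=[10,15,12,0]
After op 15 (dup): stack=[-10,-10] mem=[10,15,12,0]
After op 16 (dup): stack=[-10,-10,-10] mem=[10,15,12,0]
After op 17 (swap): stack=[-10,-10,-10] mem=[10,15,12,0]
After op 18 (RCL M1): stack=[-10,-10,-10,15] mem=[10,15,12,0]
After op 19 (pop): stack=[-10,-10,-10] mem=[10,15,12,0]

Answer: 10 15 12 0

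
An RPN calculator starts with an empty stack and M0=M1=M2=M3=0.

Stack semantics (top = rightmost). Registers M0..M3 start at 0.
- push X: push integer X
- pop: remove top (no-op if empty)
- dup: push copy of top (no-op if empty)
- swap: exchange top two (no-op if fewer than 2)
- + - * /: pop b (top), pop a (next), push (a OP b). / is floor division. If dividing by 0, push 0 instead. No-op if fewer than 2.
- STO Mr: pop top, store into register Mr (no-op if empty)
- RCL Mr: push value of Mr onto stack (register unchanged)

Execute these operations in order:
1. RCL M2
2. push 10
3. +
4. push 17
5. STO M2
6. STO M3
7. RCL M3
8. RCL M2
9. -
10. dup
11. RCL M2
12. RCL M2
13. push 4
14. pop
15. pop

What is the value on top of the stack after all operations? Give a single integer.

After op 1 (RCL M2): stack=[0] mem=[0,0,0,0]
After op 2 (push 10): stack=[0,10] mem=[0,0,0,0]
After op 3 (+): stack=[10] mem=[0,0,0,0]
After op 4 (push 17): stack=[10,17] mem=[0,0,0,0]
After op 5 (STO M2): stack=[10] mem=[0,0,17,0]
After op 6 (STO M3): stack=[empty] mem=[0,0,17,10]
After op 7 (RCL M3): stack=[10] mem=[0,0,17,10]
After op 8 (RCL M2): stack=[10,17] mem=[0,0,17,10]
After op 9 (-): stack=[-7] mem=[0,0,17,10]
After op 10 (dup): stack=[-7,-7] mem=[0,0,17,10]
After op 11 (RCL M2): stack=[-7,-7,17] mem=[0,0,17,10]
After op 12 (RCL M2): stack=[-7,-7,17,17] mem=[0,0,17,10]
After op 13 (push 4): stack=[-7,-7,17,17,4] mem=[0,0,17,10]
After op 14 (pop): stack=[-7,-7,17,17] mem=[0,0,17,10]
After op 15 (pop): stack=[-7,-7,17] mem=[0,0,17,10]

Answer: 17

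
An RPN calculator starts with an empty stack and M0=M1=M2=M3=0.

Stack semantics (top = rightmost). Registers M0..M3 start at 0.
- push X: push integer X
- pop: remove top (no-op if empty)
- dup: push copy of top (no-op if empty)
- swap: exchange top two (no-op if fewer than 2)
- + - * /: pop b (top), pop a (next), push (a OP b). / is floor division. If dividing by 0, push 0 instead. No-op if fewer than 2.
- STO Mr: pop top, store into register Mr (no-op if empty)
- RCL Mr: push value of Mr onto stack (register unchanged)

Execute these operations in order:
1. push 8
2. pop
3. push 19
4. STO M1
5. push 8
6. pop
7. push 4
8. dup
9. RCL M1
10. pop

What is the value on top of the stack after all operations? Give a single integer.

Answer: 4

Derivation:
After op 1 (push 8): stack=[8] mem=[0,0,0,0]
After op 2 (pop): stack=[empty] mem=[0,0,0,0]
After op 3 (push 19): stack=[19] mem=[0,0,0,0]
After op 4 (STO M1): stack=[empty] mem=[0,19,0,0]
After op 5 (push 8): stack=[8] mem=[0,19,0,0]
After op 6 (pop): stack=[empty] mem=[0,19,0,0]
After op 7 (push 4): stack=[4] mem=[0,19,0,0]
After op 8 (dup): stack=[4,4] mem=[0,19,0,0]
After op 9 (RCL M1): stack=[4,4,19] mem=[0,19,0,0]
After op 10 (pop): stack=[4,4] mem=[0,19,0,0]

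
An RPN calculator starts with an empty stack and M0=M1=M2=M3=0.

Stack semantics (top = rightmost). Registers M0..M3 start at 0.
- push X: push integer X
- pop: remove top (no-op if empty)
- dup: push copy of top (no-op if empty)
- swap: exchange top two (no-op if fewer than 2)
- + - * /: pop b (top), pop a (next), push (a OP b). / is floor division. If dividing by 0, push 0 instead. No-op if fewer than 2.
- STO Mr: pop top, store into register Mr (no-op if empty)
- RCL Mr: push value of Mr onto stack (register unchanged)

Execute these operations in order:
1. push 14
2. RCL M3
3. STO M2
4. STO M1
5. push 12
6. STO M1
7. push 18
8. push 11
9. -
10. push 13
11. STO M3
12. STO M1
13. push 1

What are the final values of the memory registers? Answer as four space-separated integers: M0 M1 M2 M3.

After op 1 (push 14): stack=[14] mem=[0,0,0,0]
After op 2 (RCL M3): stack=[14,0] mem=[0,0,0,0]
After op 3 (STO M2): stack=[14] mem=[0,0,0,0]
After op 4 (STO M1): stack=[empty] mem=[0,14,0,0]
After op 5 (push 12): stack=[12] mem=[0,14,0,0]
After op 6 (STO M1): stack=[empty] mem=[0,12,0,0]
After op 7 (push 18): stack=[18] mem=[0,12,0,0]
After op 8 (push 11): stack=[18,11] mem=[0,12,0,0]
After op 9 (-): stack=[7] mem=[0,12,0,0]
After op 10 (push 13): stack=[7,13] mem=[0,12,0,0]
After op 11 (STO M3): stack=[7] mem=[0,12,0,13]
After op 12 (STO M1): stack=[empty] mem=[0,7,0,13]
After op 13 (push 1): stack=[1] mem=[0,7,0,13]

Answer: 0 7 0 13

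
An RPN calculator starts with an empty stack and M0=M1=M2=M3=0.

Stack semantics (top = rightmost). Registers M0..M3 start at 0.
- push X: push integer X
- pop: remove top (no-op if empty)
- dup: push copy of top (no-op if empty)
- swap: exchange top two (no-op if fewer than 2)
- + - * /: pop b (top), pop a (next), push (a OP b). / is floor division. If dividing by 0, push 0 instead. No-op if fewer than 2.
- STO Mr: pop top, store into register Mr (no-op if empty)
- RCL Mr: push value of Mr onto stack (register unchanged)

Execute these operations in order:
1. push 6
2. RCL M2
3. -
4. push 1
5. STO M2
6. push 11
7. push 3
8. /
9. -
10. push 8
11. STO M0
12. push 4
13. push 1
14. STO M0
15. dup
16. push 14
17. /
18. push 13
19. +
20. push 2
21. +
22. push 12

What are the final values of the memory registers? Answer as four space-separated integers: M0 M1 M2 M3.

Answer: 1 0 1 0

Derivation:
After op 1 (push 6): stack=[6] mem=[0,0,0,0]
After op 2 (RCL M2): stack=[6,0] mem=[0,0,0,0]
After op 3 (-): stack=[6] mem=[0,0,0,0]
After op 4 (push 1): stack=[6,1] mem=[0,0,0,0]
After op 5 (STO M2): stack=[6] mem=[0,0,1,0]
After op 6 (push 11): stack=[6,11] mem=[0,0,1,0]
After op 7 (push 3): stack=[6,11,3] mem=[0,0,1,0]
After op 8 (/): stack=[6,3] mem=[0,0,1,0]
After op 9 (-): stack=[3] mem=[0,0,1,0]
After op 10 (push 8): stack=[3,8] mem=[0,0,1,0]
After op 11 (STO M0): stack=[3] mem=[8,0,1,0]
After op 12 (push 4): stack=[3,4] mem=[8,0,1,0]
After op 13 (push 1): stack=[3,4,1] mem=[8,0,1,0]
After op 14 (STO M0): stack=[3,4] mem=[1,0,1,0]
After op 15 (dup): stack=[3,4,4] mem=[1,0,1,0]
After op 16 (push 14): stack=[3,4,4,14] mem=[1,0,1,0]
After op 17 (/): stack=[3,4,0] mem=[1,0,1,0]
After op 18 (push 13): stack=[3,4,0,13] mem=[1,0,1,0]
After op 19 (+): stack=[3,4,13] mem=[1,0,1,0]
After op 20 (push 2): stack=[3,4,13,2] mem=[1,0,1,0]
After op 21 (+): stack=[3,4,15] mem=[1,0,1,0]
After op 22 (push 12): stack=[3,4,15,12] mem=[1,0,1,0]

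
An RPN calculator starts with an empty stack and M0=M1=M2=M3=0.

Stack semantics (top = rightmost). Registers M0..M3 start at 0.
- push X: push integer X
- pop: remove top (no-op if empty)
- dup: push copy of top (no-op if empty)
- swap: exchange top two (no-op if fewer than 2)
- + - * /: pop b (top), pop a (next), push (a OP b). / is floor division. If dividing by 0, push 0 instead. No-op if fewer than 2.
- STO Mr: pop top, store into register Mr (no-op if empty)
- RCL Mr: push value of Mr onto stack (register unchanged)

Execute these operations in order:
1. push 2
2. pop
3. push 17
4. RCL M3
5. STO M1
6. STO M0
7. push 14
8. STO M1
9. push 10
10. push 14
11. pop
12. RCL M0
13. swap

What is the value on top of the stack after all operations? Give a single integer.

Answer: 10

Derivation:
After op 1 (push 2): stack=[2] mem=[0,0,0,0]
After op 2 (pop): stack=[empty] mem=[0,0,0,0]
After op 3 (push 17): stack=[17] mem=[0,0,0,0]
After op 4 (RCL M3): stack=[17,0] mem=[0,0,0,0]
After op 5 (STO M1): stack=[17] mem=[0,0,0,0]
After op 6 (STO M0): stack=[empty] mem=[17,0,0,0]
After op 7 (push 14): stack=[14] mem=[17,0,0,0]
After op 8 (STO M1): stack=[empty] mem=[17,14,0,0]
After op 9 (push 10): stack=[10] mem=[17,14,0,0]
After op 10 (push 14): stack=[10,14] mem=[17,14,0,0]
After op 11 (pop): stack=[10] mem=[17,14,0,0]
After op 12 (RCL M0): stack=[10,17] mem=[17,14,0,0]
After op 13 (swap): stack=[17,10] mem=[17,14,0,0]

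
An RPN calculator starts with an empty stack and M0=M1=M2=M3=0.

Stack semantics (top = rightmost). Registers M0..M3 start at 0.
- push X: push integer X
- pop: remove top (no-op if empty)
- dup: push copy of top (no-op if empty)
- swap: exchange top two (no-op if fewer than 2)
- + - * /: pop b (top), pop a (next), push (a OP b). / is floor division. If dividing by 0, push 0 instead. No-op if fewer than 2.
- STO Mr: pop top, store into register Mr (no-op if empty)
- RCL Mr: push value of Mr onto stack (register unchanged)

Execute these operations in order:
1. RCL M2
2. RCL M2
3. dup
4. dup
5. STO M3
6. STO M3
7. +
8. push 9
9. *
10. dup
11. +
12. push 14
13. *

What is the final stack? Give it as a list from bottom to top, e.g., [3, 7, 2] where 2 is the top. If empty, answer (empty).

After op 1 (RCL M2): stack=[0] mem=[0,0,0,0]
After op 2 (RCL M2): stack=[0,0] mem=[0,0,0,0]
After op 3 (dup): stack=[0,0,0] mem=[0,0,0,0]
After op 4 (dup): stack=[0,0,0,0] mem=[0,0,0,0]
After op 5 (STO M3): stack=[0,0,0] mem=[0,0,0,0]
After op 6 (STO M3): stack=[0,0] mem=[0,0,0,0]
After op 7 (+): stack=[0] mem=[0,0,0,0]
After op 8 (push 9): stack=[0,9] mem=[0,0,0,0]
After op 9 (*): stack=[0] mem=[0,0,0,0]
After op 10 (dup): stack=[0,0] mem=[0,0,0,0]
After op 11 (+): stack=[0] mem=[0,0,0,0]
After op 12 (push 14): stack=[0,14] mem=[0,0,0,0]
After op 13 (*): stack=[0] mem=[0,0,0,0]

Answer: [0]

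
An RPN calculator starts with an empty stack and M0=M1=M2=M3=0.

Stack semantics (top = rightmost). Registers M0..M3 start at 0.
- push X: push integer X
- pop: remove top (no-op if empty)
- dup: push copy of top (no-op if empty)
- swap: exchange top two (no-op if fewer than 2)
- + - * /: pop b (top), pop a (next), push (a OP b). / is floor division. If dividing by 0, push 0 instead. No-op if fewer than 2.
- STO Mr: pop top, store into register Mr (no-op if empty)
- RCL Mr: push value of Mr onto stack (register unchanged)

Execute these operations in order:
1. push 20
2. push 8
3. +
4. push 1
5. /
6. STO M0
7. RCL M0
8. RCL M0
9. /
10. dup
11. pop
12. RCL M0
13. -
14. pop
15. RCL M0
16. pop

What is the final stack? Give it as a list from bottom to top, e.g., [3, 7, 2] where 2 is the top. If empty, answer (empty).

Answer: (empty)

Derivation:
After op 1 (push 20): stack=[20] mem=[0,0,0,0]
After op 2 (push 8): stack=[20,8] mem=[0,0,0,0]
After op 3 (+): stack=[28] mem=[0,0,0,0]
After op 4 (push 1): stack=[28,1] mem=[0,0,0,0]
After op 5 (/): stack=[28] mem=[0,0,0,0]
After op 6 (STO M0): stack=[empty] mem=[28,0,0,0]
After op 7 (RCL M0): stack=[28] mem=[28,0,0,0]
After op 8 (RCL M0): stack=[28,28] mem=[28,0,0,0]
After op 9 (/): stack=[1] mem=[28,0,0,0]
After op 10 (dup): stack=[1,1] mem=[28,0,0,0]
After op 11 (pop): stack=[1] mem=[28,0,0,0]
After op 12 (RCL M0): stack=[1,28] mem=[28,0,0,0]
After op 13 (-): stack=[-27] mem=[28,0,0,0]
After op 14 (pop): stack=[empty] mem=[28,0,0,0]
After op 15 (RCL M0): stack=[28] mem=[28,0,0,0]
After op 16 (pop): stack=[empty] mem=[28,0,0,0]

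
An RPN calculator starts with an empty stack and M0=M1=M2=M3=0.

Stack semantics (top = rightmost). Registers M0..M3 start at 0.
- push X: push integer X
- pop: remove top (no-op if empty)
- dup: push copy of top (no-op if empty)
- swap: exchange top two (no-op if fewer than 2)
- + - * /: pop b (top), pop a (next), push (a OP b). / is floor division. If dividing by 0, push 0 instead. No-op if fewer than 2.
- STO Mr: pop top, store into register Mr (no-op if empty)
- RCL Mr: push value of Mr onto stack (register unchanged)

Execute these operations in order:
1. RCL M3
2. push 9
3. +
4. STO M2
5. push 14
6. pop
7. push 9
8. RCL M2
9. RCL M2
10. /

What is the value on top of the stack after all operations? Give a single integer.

Answer: 1

Derivation:
After op 1 (RCL M3): stack=[0] mem=[0,0,0,0]
After op 2 (push 9): stack=[0,9] mem=[0,0,0,0]
After op 3 (+): stack=[9] mem=[0,0,0,0]
After op 4 (STO M2): stack=[empty] mem=[0,0,9,0]
After op 5 (push 14): stack=[14] mem=[0,0,9,0]
After op 6 (pop): stack=[empty] mem=[0,0,9,0]
After op 7 (push 9): stack=[9] mem=[0,0,9,0]
After op 8 (RCL M2): stack=[9,9] mem=[0,0,9,0]
After op 9 (RCL M2): stack=[9,9,9] mem=[0,0,9,0]
After op 10 (/): stack=[9,1] mem=[0,0,9,0]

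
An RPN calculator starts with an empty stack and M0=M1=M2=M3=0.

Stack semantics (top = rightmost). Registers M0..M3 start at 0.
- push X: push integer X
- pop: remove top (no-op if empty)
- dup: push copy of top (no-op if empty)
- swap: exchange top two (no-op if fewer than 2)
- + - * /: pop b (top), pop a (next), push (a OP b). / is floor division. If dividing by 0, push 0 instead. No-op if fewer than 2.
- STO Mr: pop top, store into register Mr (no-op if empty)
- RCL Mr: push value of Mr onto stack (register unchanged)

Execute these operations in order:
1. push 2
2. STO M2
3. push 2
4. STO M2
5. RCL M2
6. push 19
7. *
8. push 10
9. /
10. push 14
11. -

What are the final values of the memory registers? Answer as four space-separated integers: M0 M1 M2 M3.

After op 1 (push 2): stack=[2] mem=[0,0,0,0]
After op 2 (STO M2): stack=[empty] mem=[0,0,2,0]
After op 3 (push 2): stack=[2] mem=[0,0,2,0]
After op 4 (STO M2): stack=[empty] mem=[0,0,2,0]
After op 5 (RCL M2): stack=[2] mem=[0,0,2,0]
After op 6 (push 19): stack=[2,19] mem=[0,0,2,0]
After op 7 (*): stack=[38] mem=[0,0,2,0]
After op 8 (push 10): stack=[38,10] mem=[0,0,2,0]
After op 9 (/): stack=[3] mem=[0,0,2,0]
After op 10 (push 14): stack=[3,14] mem=[0,0,2,0]
After op 11 (-): stack=[-11] mem=[0,0,2,0]

Answer: 0 0 2 0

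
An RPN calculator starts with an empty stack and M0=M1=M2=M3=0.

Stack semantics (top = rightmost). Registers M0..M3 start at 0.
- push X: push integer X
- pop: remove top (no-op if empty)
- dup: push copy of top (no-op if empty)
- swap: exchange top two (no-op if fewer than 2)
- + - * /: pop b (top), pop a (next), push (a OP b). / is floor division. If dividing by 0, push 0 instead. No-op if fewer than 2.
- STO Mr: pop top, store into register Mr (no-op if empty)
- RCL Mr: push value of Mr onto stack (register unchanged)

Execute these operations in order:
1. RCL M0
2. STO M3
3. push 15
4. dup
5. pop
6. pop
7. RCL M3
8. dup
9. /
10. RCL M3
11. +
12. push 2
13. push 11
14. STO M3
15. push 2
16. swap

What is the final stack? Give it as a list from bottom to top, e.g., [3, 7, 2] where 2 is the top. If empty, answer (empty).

Answer: [0, 2, 2]

Derivation:
After op 1 (RCL M0): stack=[0] mem=[0,0,0,0]
After op 2 (STO M3): stack=[empty] mem=[0,0,0,0]
After op 3 (push 15): stack=[15] mem=[0,0,0,0]
After op 4 (dup): stack=[15,15] mem=[0,0,0,0]
After op 5 (pop): stack=[15] mem=[0,0,0,0]
After op 6 (pop): stack=[empty] mem=[0,0,0,0]
After op 7 (RCL M3): stack=[0] mem=[0,0,0,0]
After op 8 (dup): stack=[0,0] mem=[0,0,0,0]
After op 9 (/): stack=[0] mem=[0,0,0,0]
After op 10 (RCL M3): stack=[0,0] mem=[0,0,0,0]
After op 11 (+): stack=[0] mem=[0,0,0,0]
After op 12 (push 2): stack=[0,2] mem=[0,0,0,0]
After op 13 (push 11): stack=[0,2,11] mem=[0,0,0,0]
After op 14 (STO M3): stack=[0,2] mem=[0,0,0,11]
After op 15 (push 2): stack=[0,2,2] mem=[0,0,0,11]
After op 16 (swap): stack=[0,2,2] mem=[0,0,0,11]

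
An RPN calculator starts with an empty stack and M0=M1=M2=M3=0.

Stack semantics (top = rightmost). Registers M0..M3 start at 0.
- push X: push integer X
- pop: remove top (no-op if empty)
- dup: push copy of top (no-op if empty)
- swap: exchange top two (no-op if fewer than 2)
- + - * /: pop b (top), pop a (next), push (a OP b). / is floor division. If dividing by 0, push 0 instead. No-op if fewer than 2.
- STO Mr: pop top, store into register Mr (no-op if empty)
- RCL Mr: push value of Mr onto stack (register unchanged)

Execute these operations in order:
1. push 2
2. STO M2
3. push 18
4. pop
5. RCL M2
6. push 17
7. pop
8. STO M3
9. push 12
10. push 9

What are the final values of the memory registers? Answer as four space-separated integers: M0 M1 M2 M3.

Answer: 0 0 2 2

Derivation:
After op 1 (push 2): stack=[2] mem=[0,0,0,0]
After op 2 (STO M2): stack=[empty] mem=[0,0,2,0]
After op 3 (push 18): stack=[18] mem=[0,0,2,0]
After op 4 (pop): stack=[empty] mem=[0,0,2,0]
After op 5 (RCL M2): stack=[2] mem=[0,0,2,0]
After op 6 (push 17): stack=[2,17] mem=[0,0,2,0]
After op 7 (pop): stack=[2] mem=[0,0,2,0]
After op 8 (STO M3): stack=[empty] mem=[0,0,2,2]
After op 9 (push 12): stack=[12] mem=[0,0,2,2]
After op 10 (push 9): stack=[12,9] mem=[0,0,2,2]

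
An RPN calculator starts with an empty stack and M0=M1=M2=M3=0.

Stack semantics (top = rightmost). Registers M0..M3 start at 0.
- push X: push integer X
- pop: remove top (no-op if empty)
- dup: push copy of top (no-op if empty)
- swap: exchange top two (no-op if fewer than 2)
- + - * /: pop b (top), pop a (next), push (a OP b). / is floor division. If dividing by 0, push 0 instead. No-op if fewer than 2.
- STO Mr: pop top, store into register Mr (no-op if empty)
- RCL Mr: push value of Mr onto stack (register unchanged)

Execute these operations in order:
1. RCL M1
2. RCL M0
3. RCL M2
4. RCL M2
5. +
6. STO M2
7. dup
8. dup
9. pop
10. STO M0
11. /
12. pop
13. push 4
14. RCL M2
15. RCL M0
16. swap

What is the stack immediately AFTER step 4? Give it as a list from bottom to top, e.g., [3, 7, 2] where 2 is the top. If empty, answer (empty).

After op 1 (RCL M1): stack=[0] mem=[0,0,0,0]
After op 2 (RCL M0): stack=[0,0] mem=[0,0,0,0]
After op 3 (RCL M2): stack=[0,0,0] mem=[0,0,0,0]
After op 4 (RCL M2): stack=[0,0,0,0] mem=[0,0,0,0]

[0, 0, 0, 0]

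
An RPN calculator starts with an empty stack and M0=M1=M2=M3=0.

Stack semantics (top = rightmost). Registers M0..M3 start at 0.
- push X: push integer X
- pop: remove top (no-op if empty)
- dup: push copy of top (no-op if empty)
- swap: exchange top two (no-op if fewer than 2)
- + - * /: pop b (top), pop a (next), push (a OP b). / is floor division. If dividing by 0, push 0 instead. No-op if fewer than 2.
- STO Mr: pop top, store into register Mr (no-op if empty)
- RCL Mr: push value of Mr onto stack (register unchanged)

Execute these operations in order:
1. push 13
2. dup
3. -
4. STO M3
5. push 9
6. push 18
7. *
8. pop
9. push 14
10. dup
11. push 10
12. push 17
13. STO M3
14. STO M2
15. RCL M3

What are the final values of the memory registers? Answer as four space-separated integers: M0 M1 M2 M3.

Answer: 0 0 10 17

Derivation:
After op 1 (push 13): stack=[13] mem=[0,0,0,0]
After op 2 (dup): stack=[13,13] mem=[0,0,0,0]
After op 3 (-): stack=[0] mem=[0,0,0,0]
After op 4 (STO M3): stack=[empty] mem=[0,0,0,0]
After op 5 (push 9): stack=[9] mem=[0,0,0,0]
After op 6 (push 18): stack=[9,18] mem=[0,0,0,0]
After op 7 (*): stack=[162] mem=[0,0,0,0]
After op 8 (pop): stack=[empty] mem=[0,0,0,0]
After op 9 (push 14): stack=[14] mem=[0,0,0,0]
After op 10 (dup): stack=[14,14] mem=[0,0,0,0]
After op 11 (push 10): stack=[14,14,10] mem=[0,0,0,0]
After op 12 (push 17): stack=[14,14,10,17] mem=[0,0,0,0]
After op 13 (STO M3): stack=[14,14,10] mem=[0,0,0,17]
After op 14 (STO M2): stack=[14,14] mem=[0,0,10,17]
After op 15 (RCL M3): stack=[14,14,17] mem=[0,0,10,17]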